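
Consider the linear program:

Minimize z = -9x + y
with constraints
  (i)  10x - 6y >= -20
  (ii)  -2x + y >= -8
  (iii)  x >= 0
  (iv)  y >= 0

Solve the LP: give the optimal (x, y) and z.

x = 34, y = 60, minimum z = -246

Corner points and z = -9x + y:
  (34, 60) → z = -246
  (0, 10/3) → z = 10/3
  (4, 0) → z = -36
  (0, 0) → z = 0

The optimum lies where 10x - 6y = -20 and -2x + y = -8.
Solving simultaneously gives x = 34, y = 60.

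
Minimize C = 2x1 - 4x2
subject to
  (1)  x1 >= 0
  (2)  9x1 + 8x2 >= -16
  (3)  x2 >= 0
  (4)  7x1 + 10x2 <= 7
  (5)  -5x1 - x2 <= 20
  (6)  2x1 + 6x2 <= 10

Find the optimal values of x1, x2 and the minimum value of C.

x1 = 0, x2 = 7/10, minimum C = -14/5

Corner points and C = 2x1 - 4x2:
  (0, 0) → C = 0
  (0, 7/10) → C = -14/5
  (1, 0) → C = 2

At the optimal vertex, x1 = 0 and 7x1 + 10x2 = 7.
Solving simultaneously gives x1 = 0, x2 = 7/10.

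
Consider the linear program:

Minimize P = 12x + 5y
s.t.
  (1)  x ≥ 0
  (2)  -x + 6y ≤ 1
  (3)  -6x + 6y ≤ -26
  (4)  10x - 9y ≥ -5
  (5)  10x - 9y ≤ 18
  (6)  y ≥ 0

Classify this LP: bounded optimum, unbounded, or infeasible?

infeasible

The boundaries x = 0 and -x + 6y = 1 meet at (0, 1/6), but that point violates -6x + 6y ≤ -26. Every candidate vertex is excluded by some other constraint, so the feasible region is empty.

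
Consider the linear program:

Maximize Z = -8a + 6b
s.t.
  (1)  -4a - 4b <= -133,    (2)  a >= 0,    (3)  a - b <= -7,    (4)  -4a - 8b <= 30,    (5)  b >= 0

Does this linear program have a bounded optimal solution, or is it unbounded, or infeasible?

From the feasible point (0, 133/4), moving in the direction (0, 1) keeps every constraint satisfied while Z increases without bound.

unbounded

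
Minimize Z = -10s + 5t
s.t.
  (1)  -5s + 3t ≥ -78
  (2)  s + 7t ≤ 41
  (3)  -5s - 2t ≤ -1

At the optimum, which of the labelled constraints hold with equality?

Vertices and Z = -10s + 5t:
  (669/38, 127/38) → Z = -6055/38
  (159/25, -77/5) → Z = -703/5
  (-25/11, 68/11) → Z = 590/11

The minimum is at (669/38, 127/38). Substituting into each constraint, equality holds for (1) and (2); the remaining constraints have slack.

(1) and (2)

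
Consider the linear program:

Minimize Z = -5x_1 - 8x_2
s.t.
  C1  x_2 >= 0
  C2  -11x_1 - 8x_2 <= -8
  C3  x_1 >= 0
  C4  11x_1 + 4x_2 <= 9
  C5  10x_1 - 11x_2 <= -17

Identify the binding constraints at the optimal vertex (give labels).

Feasible corners and Z = -5x_1 - 8x_2:
  (0, 9/4) → Z = -18
  (0, 17/11) → Z = -136/11
  (31/161, 277/161) → Z = -2371/161

The minimum is at (0, 9/4). Substituting into each constraint, equality holds for C3 and C4; the remaining constraints have slack.

C3 and C4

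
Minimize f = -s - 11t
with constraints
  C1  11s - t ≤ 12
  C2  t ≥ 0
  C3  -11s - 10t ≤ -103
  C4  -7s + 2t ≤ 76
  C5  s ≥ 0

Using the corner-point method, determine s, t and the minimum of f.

Feasible corners and f = -s - 11t:
  (223/121, 91/11) → f = -11234/121
  (20/3, 184/3) → f = -2044/3
  (0, 103/10) → f = -1133/10
  (0, 38) → f = -418

The binding constraints are 11s - t = 12 and -7s + 2t = 76.
Solving simultaneously gives s = 20/3, t = 184/3.

s = 20/3, t = 184/3, minimum f = -2044/3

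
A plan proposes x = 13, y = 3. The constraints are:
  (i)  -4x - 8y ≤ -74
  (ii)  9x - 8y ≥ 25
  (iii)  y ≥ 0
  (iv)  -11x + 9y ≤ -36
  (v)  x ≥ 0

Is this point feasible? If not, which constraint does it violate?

(i): -76 ≤ -74 ✓
(ii): 93 ≥ 25 ✓
(iii): 3 ≥ 0 ✓
(iv): -116 ≤ -36 ✓
(v): 13 ≥ 0 ✓

feasible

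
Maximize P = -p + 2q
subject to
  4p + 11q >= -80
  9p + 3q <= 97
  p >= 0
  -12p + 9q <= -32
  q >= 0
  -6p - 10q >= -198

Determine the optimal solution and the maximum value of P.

Vertices and P = -p + 2q:
  (323/39, 292/39) → P = 87/13
  (97/9, 0) → P = -97/9
  (8/3, 0) → P = -8/3

The optimum lies where 9p + 3q = 97 and -12p + 9q = -32.
Solving simultaneously gives p = 323/39, q = 292/39.

p = 323/39, q = 292/39, maximum P = 87/13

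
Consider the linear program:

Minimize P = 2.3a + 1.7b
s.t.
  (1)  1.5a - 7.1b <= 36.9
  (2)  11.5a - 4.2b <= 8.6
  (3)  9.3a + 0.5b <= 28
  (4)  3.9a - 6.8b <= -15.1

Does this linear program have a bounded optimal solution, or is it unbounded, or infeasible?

From the feasible point (-35813/1749, -5552/583), moving in the direction (-7.1, -1.5) keeps every constraint satisfied while P decreases without bound.

unbounded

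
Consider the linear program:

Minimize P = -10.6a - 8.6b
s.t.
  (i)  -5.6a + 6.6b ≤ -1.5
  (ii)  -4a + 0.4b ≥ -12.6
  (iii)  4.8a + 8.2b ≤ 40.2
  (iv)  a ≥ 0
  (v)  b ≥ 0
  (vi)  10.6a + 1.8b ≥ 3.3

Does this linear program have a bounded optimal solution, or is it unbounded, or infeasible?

Extreme points and P = -10.6a - 8.6b:
  (516/151, 807/302) → P = -89397/1510
  (204/667, 43/1334) → P = -23473/6670
  (3.15, 0) → P = -33.39
  (33/106, 0) → P = -3.3
The feasible region has finitely many vertices and no improving ray; the minimum is -89397/1510 at (516/151, 807/302).

bounded optimum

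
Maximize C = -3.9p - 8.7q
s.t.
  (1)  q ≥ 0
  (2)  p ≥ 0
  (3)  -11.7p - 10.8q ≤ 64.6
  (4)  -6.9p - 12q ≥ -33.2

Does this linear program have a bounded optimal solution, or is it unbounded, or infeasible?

Feasible corners and C = -3.9p - 8.7q:
  (0, 0) → C = 0
  (332/69, 0) → C = -2158/115
  (0, 83/30) → C = -24.07
The feasible region has finitely many vertices and no improving ray; the maximum is 0 at (0, 0).

bounded optimum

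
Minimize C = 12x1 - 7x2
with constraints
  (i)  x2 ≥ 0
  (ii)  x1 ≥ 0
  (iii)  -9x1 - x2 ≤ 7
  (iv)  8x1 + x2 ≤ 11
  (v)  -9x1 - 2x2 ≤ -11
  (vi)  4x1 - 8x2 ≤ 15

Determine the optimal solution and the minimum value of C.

x1 = 0, x2 = 11, minimum C = -77

Extreme points and C = 12x1 - 7x2:
  (11/8, 0) → C = 33/2
  (11/9, 0) → C = 44/3
  (0, 11) → C = -77
  (0, 11/2) → C = -77/2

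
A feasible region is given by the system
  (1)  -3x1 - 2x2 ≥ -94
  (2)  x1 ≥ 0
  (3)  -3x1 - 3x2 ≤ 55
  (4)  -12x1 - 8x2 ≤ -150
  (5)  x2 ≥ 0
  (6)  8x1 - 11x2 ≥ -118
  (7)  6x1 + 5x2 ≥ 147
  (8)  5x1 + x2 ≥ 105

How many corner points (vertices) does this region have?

The feasible vertices (each the meet of two boundaries and inside every other half-plane) are:
  (94/3, 0)
  (116/7, 155/7)
  (49/2, 0)
  (378/19, 105/19)

4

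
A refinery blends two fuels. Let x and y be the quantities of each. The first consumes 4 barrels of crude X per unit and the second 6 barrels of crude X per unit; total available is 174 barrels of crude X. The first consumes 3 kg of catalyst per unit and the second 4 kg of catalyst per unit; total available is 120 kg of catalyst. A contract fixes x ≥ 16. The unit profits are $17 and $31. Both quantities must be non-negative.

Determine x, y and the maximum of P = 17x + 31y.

Corner points and P = 17x + 31y:
  (40, 0) → P = 680
  (16, 0) → P = 272
  (16, 18) → P = 830

x = 16, y = 18, maximum P = 830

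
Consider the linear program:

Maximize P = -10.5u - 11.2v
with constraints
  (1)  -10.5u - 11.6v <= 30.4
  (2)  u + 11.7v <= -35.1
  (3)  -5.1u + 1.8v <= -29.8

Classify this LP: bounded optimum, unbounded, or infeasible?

bounded optimum

Feasible corners and P = -10.5u - 11.2v:
  (14548/3903, -7799/1301) → P = 182154/6505
  (3172/683, -20881/6147) → P = -329434/30735
The feasible region has finitely many vertices and no improving ray; the maximum is 182154/6505 at (14548/3903, -7799/1301).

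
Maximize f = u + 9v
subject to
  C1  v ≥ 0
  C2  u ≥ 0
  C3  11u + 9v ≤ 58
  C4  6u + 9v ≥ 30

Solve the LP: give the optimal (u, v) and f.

Extreme points and f = u + 9v:
  (58/11, 0) → f = 58/11
  (5, 0) → f = 5
  (0, 58/9) → f = 58
  (0, 10/3) → f = 30

The binding constraints are u = 0 and 11u + 9v = 58.
Solving simultaneously gives u = 0, v = 58/9.

u = 0, v = 58/9, maximum f = 58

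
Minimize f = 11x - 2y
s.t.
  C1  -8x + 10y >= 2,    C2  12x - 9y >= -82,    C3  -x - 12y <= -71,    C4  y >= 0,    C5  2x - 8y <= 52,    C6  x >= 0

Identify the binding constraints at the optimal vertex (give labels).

C2 and C6

Corner points and f = 11x - 2y:
  (343/53, 285/53) → f = 3203/53
  (0, 82/9) → f = -164/9
  (0, 71/12) → f = -71/6
The feasible region is unbounded (it extends along (5, 4), (3, 4)), but f strictly increases along every unbounded feasible direction, so there is no improving ray and the minimum is attained at a vertex.

The minimum is at (0, 82/9). Substituting into each constraint, equality holds for C2 and C6; the remaining constraints have slack.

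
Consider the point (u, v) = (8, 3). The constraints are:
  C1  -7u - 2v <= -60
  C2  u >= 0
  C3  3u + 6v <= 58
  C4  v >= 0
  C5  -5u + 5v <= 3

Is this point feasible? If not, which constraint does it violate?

feasible

C1: -62 ≤ -60 ✓
C2: 8 ≥ 0 ✓
C3: 42 ≤ 58 ✓
C4: 3 ≥ 0 ✓
C5: -25 ≤ 3 ✓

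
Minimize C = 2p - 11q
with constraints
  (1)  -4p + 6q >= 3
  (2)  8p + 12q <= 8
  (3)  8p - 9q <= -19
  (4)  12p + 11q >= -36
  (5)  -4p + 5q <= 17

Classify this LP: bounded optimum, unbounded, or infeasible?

bounded optimum

Corner points and C = 2p - 11q:
  (-13/14, 9/7) → C = -16
  (-41/22, 21/11) → C = -272/11
  (-533/196, -15/49) → C = -29/14
  (-367/104, 15/26) → C = -697/52
The feasible region has finitely many vertices and no improving ray; the minimum is -272/11 at (-41/22, 21/11).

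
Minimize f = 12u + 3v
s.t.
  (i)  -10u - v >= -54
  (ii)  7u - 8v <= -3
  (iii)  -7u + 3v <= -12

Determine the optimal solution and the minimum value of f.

u = 3, v = 3, minimum f = 45

Feasible corners and f = 12u + 3v:
  (143/29, 136/29) → f = 2124/29
  (174/37, 258/37) → f = 2862/37
  (3, 3) → f = 45

At the optimal vertex, 7u - 8v = -3 and -7u + 3v = -12.
Solving simultaneously gives u = 3, v = 3.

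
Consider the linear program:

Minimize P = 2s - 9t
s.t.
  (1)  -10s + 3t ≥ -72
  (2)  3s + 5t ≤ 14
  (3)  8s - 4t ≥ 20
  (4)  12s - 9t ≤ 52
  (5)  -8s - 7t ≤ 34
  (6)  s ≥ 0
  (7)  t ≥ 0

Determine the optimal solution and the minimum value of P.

s = 3, t = 1, minimum P = -3

Feasible corners and P = 2s - 9t:
  (3, 1) → P = -3
  (386/87, 4/29) → P = 664/87
  (5/2, 0) → P = 5
  (13/3, 0) → P = 26/3

At the optimal vertex, 3s + 5t = 14 and 8s - 4t = 20.
Solving simultaneously gives s = 3, t = 1.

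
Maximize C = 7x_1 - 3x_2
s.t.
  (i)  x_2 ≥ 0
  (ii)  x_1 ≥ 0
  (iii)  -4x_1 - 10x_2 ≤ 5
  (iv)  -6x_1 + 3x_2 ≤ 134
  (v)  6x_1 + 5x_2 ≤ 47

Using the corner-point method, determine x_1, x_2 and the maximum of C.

Corner points and C = 7x_1 - 3x_2:
  (0, 0) → C = 0
  (47/6, 0) → C = 329/6
  (0, 47/5) → C = -141/5

The optimum lies where x_2 = 0 and 6x_1 + 5x_2 = 47.
Solving simultaneously gives x_1 = 47/6, x_2 = 0.

x_1 = 47/6, x_2 = 0, maximum C = 329/6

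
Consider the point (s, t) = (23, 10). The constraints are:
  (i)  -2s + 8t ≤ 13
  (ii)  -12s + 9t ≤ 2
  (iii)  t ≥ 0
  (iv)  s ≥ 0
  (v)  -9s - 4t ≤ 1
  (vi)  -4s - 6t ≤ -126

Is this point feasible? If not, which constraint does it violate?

Constraint (i): -2s + 8t = 34, which is not ≤ 13. All other constraints are satisfied.

not feasible — violates (i)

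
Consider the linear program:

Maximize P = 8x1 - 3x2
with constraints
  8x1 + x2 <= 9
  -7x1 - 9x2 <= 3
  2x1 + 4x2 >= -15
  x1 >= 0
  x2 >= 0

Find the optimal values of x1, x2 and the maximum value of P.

x1 = 9/8, x2 = 0, maximum P = 9

At the optimal vertex, 8x1 + x2 = 9 and x2 = 0.
Solving simultaneously gives x1 = 9/8, x2 = 0.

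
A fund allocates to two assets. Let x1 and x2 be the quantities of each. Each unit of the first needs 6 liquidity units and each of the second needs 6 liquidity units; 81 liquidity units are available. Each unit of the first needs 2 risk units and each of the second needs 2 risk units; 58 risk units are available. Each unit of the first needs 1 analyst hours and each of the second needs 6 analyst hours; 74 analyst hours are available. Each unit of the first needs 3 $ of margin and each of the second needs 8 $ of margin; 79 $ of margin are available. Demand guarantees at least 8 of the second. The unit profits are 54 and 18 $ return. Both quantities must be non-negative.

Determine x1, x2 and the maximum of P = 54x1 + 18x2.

x1 = 5, x2 = 8, maximum P = 414

Corner points and P = 54x1 + 18x2:
  (0, 79/8) → P = 711/4
  (0, 8) → P = 144
  (5, 8) → P = 414

The optimum lies where 3x1 + 8x2 = 79 and x2 = 8.
Solving simultaneously gives x1 = 5, x2 = 8.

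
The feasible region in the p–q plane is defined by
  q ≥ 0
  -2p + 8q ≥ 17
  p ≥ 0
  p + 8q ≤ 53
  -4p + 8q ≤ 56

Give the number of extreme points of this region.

Intersecting each pair of boundary lines and keeping only the points that satisfy every inequality leaves:
  (0, 17/8)
  (12, 41/8)
  (0, 53/8)

3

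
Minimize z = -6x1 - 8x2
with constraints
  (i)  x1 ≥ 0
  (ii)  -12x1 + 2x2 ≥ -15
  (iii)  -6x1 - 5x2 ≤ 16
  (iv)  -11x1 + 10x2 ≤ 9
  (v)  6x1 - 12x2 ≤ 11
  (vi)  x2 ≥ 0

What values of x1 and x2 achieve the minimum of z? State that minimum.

x1 = 12/7, x2 = 39/14, minimum z = -228/7

Corner points and z = -6x1 - 8x2:
  (0, 9/10) → z = -36/5
  (0, 0) → z = 0
  (12/7, 39/14) → z = -228/7
  (5/4, 0) → z = -15/2

The binding constraints are -12x1 + 2x2 = -15 and -11x1 + 10x2 = 9.
Solving simultaneously gives x1 = 12/7, x2 = 39/14.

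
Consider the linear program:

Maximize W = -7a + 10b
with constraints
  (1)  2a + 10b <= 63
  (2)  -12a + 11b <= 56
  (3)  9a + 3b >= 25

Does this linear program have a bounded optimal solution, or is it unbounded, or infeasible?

bounded optimum

Vertices and W = -7a + 10b:
  (133/142, 434/71) → W = 7749/142
  (107/135, 268/45) → W = 7291/135
The feasible region has finitely many vertices and no improving ray; the maximum is 7749/142 at (133/142, 434/71).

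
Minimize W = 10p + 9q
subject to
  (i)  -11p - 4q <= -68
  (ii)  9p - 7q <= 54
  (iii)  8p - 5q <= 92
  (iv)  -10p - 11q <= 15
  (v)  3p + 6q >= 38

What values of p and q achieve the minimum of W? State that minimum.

The feasible region is unbounded (it extends along (-4, 11), (5, 8)), but W strictly increases along every unbounded feasible direction, so there is no improving ray and the minimum is attained at a vertex.

p = 128/27, q = 107/27, minimum W = 2243/27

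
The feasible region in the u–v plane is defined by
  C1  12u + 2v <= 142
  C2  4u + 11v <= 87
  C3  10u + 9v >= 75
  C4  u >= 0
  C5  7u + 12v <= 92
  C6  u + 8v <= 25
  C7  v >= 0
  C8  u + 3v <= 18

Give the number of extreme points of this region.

5

The feasible vertices (each the meet of two boundaries and inside every other half-plane) are:
  (152/13, 11/13)
  (71/6, 0)
  (375/71, 175/71)
  (15/2, 0)
  (109/11, 83/44)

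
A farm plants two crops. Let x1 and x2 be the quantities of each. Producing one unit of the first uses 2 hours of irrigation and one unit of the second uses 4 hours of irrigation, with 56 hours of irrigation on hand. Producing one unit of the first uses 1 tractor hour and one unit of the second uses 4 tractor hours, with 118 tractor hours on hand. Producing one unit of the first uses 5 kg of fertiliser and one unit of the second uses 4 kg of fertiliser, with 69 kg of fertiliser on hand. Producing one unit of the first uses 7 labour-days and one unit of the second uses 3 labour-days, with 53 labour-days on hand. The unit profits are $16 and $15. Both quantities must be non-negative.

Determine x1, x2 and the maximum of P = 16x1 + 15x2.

Extreme points and P = 16x1 + 15x2:
  (0, 0) → P = 0
  (0, 14) → P = 210
  (53/7, 0) → P = 848/7
  (2, 13) → P = 227

The optimum lies where 2x1 + 4x2 = 56 and 7x1 + 3x2 = 53.
Solving simultaneously gives x1 = 2, x2 = 13.

x1 = 2, x2 = 13, maximum P = 227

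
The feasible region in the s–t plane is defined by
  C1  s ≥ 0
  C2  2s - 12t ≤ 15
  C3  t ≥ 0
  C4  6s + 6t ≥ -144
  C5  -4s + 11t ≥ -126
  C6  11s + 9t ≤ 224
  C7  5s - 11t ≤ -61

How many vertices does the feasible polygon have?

3

The feasible vertices (each the meet of two boundaries and inside every other half-plane) are:
  (0, 224/9)
  (0, 61/11)
  (1915/166, 1791/166)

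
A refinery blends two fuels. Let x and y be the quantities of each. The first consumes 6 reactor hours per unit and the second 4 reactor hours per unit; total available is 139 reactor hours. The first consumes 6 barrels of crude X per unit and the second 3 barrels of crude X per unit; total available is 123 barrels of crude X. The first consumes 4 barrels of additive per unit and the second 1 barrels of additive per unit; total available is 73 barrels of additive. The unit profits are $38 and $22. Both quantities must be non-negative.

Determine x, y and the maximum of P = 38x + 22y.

x = 25/2, y = 16, maximum P = 827

Feasible corners and P = 38x + 22y:
  (0, 0) → P = 0
  (0, 139/4) → P = 1529/2
  (73/4, 0) → P = 1387/2
  (25/2, 16) → P = 827
  (16, 9) → P = 806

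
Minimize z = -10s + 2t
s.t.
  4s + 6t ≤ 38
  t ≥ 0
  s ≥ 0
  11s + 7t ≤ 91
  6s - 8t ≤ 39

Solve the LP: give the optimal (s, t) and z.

Feasible corners and z = -10s + 2t:
  (0, 19/3) → z = 38/3
  (140/19, 27/19) → z = -1346/19
  (0, 0) → z = 0
  (13/2, 0) → z = -65
  (77/10, 9/10) → z = -376/5

The binding constraints are 11s + 7t = 91 and 6s - 8t = 39.
Solving simultaneously gives s = 77/10, t = 9/10.

s = 77/10, t = 9/10, minimum z = -376/5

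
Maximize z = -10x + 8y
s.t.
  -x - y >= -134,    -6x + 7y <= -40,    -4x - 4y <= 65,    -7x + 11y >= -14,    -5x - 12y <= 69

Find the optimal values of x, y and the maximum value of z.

x = 342/17, y = 196/17, maximum z = -1852/17

Feasible corners and z = -10x + 8y:
  (978/13, 764/13) → z = -3668/13
  (248/3, 154/3) → z = -416
  (342/17, 196/17) → z = -1852/17

The optimum lies where -6x + 7y = -40 and -7x + 11y = -14.
Solving simultaneously gives x = 342/17, y = 196/17.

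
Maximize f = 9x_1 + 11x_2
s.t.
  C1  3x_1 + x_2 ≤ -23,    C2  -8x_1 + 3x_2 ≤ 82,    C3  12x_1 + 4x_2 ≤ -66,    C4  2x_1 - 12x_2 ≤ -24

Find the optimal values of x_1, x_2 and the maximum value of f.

Extreme points and f = 9x_1 + 11x_2:
  (-151/17, 62/17) → f = -677/17
  (-150/19, 13/19) → f = -1207/19
  (-152/15, 14/45) → f = -790/9

The optimum lies where 3x_1 + x_2 = -23 and -8x_1 + 3x_2 = 82.
Solving simultaneously gives x_1 = -151/17, x_2 = 62/17.

x_1 = -151/17, x_2 = 62/17, maximum f = -677/17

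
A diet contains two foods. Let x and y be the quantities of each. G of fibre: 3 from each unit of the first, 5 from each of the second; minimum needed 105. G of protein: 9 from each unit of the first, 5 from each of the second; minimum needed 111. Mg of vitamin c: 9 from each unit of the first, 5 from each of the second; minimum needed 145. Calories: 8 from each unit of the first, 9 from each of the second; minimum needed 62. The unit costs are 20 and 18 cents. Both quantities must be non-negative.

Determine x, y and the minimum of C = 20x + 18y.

Feasible corners and C = 20x + 18y:
  (0, 29) → C = 522
  (35, 0) → C = 700
  (20/3, 17) → C = 1318/3
The feasible region is unbounded (it extends along (0, 1), (1, 0)), but C strictly increases along every unbounded feasible direction, so there is no improving ray and the minimum is attained at a vertex.

x = 20/3, y = 17, minimum C = 1318/3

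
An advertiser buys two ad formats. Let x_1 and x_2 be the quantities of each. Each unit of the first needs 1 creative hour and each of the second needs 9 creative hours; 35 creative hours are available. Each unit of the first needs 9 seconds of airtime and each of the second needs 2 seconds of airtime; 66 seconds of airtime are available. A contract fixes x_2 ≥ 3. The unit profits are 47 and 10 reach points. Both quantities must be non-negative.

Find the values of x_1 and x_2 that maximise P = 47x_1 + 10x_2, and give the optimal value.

x_1 = 20/3, x_2 = 3, maximum P = 1030/3

Feasible corners and P = 47x_1 + 10x_2:
  (0, 35/9) → P = 350/9
  (0, 3) → P = 30
  (524/79, 249/79) → P = 27118/79
  (20/3, 3) → P = 1030/3

The optimum lies where 9x_1 + 2x_2 = 66 and x_2 = 3.
Solving simultaneously gives x_1 = 20/3, x_2 = 3.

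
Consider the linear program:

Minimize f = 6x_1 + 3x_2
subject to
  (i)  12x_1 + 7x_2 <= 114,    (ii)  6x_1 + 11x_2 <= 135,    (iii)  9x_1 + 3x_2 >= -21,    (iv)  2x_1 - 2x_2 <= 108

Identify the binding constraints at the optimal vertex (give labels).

Extreme points and f = 6x_1 + 3x_2:
  (103/30, 52/5) → f = 259/5
  (492/19, -534/19) → f = 1350/19
  (-212/27, 149/9) → f = 23/9
  (47/4, -169/4) → f = -225/4

The minimum is at (47/4, -169/4). Substituting into each constraint, equality holds for (iii) and (iv); the remaining constraints have slack.

(iii) and (iv)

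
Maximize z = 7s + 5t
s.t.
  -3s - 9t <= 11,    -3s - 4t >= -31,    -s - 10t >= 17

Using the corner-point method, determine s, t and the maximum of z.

s = 323/15, t = -42/5, maximum z = 1631/15

Extreme points and z = 7s + 5t:
  (323/15, -42/5) → z = 1631/15
  (43/21, -40/21) → z = 101/21
  (189/13, -41/13) → z = 86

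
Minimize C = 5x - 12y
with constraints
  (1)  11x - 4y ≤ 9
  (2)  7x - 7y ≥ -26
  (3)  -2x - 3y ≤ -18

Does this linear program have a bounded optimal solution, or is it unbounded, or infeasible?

bounded optimum

Extreme points and C = 5x - 12y:
  (167/49, 349/49) → C = -479/7
  (99/41, 180/41) → C = -1665/41
  (48/35, 178/35) → C = -1896/35
The feasible region has finitely many vertices and no improving ray; the minimum is -479/7 at (167/49, 349/49).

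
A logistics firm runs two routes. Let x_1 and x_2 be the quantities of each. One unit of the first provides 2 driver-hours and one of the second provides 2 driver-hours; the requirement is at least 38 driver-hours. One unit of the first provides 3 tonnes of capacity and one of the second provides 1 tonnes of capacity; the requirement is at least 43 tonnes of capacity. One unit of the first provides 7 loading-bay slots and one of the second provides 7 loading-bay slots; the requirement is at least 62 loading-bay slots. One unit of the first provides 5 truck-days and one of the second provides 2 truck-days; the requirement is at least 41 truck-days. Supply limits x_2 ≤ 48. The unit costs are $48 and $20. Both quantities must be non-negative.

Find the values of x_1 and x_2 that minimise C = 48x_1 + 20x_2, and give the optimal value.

Corner points and C = 48x_1 + 20x_2:
  (0, 43) → C = 860
  (0, 48) → C = 960
  (19, 0) → C = 912
  (12, 7) → C = 716
The feasible region is unbounded (it extends along (1, 0)), but C strictly increases along every unbounded feasible direction, so there is no improving ray and the minimum is attained at a vertex.

x_1 = 12, x_2 = 7, minimum C = 716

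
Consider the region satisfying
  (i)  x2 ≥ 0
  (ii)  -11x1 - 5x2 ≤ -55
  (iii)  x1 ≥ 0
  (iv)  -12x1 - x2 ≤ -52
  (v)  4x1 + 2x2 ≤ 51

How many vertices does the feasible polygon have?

The feasible vertices (each the meet of two boundaries and inside every other half-plane) are:
  (5, 0)
  (51/4, 0)
  (205/49, 88/49)
  (53/20, 101/5)

4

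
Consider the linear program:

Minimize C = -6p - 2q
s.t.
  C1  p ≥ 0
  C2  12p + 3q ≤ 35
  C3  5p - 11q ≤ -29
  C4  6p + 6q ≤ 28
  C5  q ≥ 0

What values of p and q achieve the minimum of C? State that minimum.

At the optimal vertex, 5p - 11q = -29 and 6p + 6q = 28.
Solving simultaneously gives p = 67/48, q = 157/48.

p = 67/48, q = 157/48, minimum C = -179/12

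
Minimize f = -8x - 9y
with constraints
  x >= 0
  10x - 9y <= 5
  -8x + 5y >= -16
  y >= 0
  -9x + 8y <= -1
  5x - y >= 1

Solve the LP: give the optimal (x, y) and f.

x = 123/19, y = 136/19, minimum f = -2208/19

Extreme points and f = -8x - 9y:
  (119/22, 60/11) → f = -1016/11
  (1/2, 0) → f = -4
  (123/19, 136/19) → f = -2208/19
  (1/5, 0) → f = -8/5
  (7/31, 4/31) → f = -92/31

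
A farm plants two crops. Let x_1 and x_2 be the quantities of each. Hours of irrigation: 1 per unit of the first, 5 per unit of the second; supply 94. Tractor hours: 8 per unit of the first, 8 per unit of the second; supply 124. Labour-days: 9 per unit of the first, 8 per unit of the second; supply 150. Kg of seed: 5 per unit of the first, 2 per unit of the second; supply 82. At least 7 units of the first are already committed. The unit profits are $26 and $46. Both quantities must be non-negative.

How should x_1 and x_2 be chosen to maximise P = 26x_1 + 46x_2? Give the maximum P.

The optimum lies where 8x_1 + 8x_2 = 124 and x_1 = 7.
Solving simultaneously gives x_1 = 7, x_2 = 17/2.

x_1 = 7, x_2 = 17/2, maximum P = 573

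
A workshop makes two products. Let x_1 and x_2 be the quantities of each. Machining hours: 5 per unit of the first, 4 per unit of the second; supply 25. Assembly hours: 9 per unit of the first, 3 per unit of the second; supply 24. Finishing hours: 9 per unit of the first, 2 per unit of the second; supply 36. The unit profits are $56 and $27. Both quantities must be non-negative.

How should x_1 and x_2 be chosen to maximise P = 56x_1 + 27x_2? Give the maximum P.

Corner points and P = 56x_1 + 27x_2:
  (0, 0) → P = 0
  (0, 25/4) → P = 675/4
  (8/3, 0) → P = 448/3
  (1, 5) → P = 191

x_1 = 1, x_2 = 5, maximum P = 191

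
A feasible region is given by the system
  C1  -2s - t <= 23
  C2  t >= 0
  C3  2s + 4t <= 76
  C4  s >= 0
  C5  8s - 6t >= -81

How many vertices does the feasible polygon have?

4

Pairwise boundary intersections that survive every other constraint:
  (38, 0)
  (0, 0)
  (3, 35/2)
  (0, 27/2)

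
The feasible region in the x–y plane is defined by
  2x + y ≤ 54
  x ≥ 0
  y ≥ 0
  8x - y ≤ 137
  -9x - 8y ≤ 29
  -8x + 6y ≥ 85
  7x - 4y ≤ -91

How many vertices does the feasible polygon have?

3

The feasible vertices (each the meet of two boundaries and inside every other half-plane) are:
  (0, 54)
  (25/3, 112/3)
  (0, 91/4)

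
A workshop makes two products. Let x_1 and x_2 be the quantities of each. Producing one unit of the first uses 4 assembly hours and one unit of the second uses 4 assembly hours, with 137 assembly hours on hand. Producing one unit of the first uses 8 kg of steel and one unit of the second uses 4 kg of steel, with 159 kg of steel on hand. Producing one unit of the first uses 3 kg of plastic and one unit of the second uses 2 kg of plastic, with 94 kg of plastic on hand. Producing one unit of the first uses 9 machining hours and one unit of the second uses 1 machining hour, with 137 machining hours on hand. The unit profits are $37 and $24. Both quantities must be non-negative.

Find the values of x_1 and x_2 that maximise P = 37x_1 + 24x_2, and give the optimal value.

x_1 = 11/2, x_2 = 115/4, maximum P = 1787/2

Corner points and P = 37x_1 + 24x_2:
  (0, 0) → P = 0
  (0, 137/4) → P = 822
  (137/9, 0) → P = 5069/9
  (11/2, 115/4) → P = 1787/2
  (389/28, 335/28) → P = 22433/28

At the optimal vertex, 4x_1 + 4x_2 = 137 and 8x_1 + 4x_2 = 159.
Solving simultaneously gives x_1 = 11/2, x_2 = 115/4.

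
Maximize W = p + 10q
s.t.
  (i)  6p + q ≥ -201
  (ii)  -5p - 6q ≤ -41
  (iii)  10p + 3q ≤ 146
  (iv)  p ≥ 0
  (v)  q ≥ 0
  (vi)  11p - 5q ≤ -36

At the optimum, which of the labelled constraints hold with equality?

Feasible corners and W = p + 10q:
  (0, 146/3) → W = 1460/3
  (622/83, 1966/83) → W = 20282/83
  (0, 36/5) → W = 72

The maximum is at (0, 146/3). Substituting into each constraint, equality holds for (iii) and (iv); the remaining constraints have slack.

(iii) and (iv)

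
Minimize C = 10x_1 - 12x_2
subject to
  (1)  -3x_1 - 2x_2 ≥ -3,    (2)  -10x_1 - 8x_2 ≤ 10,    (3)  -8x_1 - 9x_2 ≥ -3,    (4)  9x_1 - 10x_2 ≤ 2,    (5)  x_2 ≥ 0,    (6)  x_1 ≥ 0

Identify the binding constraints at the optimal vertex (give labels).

Vertices and C = 10x_1 - 12x_2:
  (48/161, 11/161) → C = 348/161
  (0, 1/3) → C = -4
  (2/9, 0) → C = 20/9
  (0, 0) → C = 0

The minimum is at (0, 1/3). Substituting into each constraint, equality holds for (3) and (6); the remaining constraints have slack.

(3) and (6)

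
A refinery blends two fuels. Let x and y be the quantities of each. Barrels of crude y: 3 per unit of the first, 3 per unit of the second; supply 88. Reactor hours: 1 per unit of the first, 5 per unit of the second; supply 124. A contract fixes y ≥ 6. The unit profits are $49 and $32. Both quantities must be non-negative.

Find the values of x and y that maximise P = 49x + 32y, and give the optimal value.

Vertices and P = 49x + 32y:
  (0, 124/5) → P = 3968/5
  (0, 6) → P = 192
  (17/3, 71/3) → P = 1035
  (70/3, 6) → P = 4006/3

At the optimal vertex, 3x + 3y = 88 and y = 6.
Solving simultaneously gives x = 70/3, y = 6.

x = 70/3, y = 6, maximum P = 4006/3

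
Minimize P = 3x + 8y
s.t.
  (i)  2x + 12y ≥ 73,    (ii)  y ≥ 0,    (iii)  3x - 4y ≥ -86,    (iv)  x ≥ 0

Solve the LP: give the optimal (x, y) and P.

Vertices and P = 3x + 8y:
  (73/2, 0) → P = 219/2
  (0, 73/12) → P = 146/3
  (0, 43/2) → P = 172
The feasible region is unbounded (it extends along (4, 3), (1, 0)), but P strictly increases along every unbounded feasible direction, so there is no improving ray and the minimum is attained at a vertex.

x = 0, y = 73/12, minimum P = 146/3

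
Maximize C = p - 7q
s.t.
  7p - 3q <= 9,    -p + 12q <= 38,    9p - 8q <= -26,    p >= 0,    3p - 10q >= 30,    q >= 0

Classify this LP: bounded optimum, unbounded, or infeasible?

The boundaries 3p - 10q = 30 and q = 0 meet at (10, 0), but that point violates 7p - 3q ≤ 9. Every candidate vertex is excluded by some other constraint, so the feasible region is empty.

infeasible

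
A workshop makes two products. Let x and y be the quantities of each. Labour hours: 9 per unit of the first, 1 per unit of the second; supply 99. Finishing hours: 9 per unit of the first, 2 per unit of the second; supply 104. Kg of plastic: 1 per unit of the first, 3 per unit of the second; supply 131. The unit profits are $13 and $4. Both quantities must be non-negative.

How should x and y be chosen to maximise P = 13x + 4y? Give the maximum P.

Corner points and P = 13x + 4y:
  (0, 0) → P = 0
  (0, 131/3) → P = 524/3
  (11, 0) → P = 143
  (94/9, 5) → P = 1402/9
  (2, 43) → P = 198

The binding constraints are 9x + 2y = 104 and x + 3y = 131.
Solving simultaneously gives x = 2, y = 43.

x = 2, y = 43, maximum P = 198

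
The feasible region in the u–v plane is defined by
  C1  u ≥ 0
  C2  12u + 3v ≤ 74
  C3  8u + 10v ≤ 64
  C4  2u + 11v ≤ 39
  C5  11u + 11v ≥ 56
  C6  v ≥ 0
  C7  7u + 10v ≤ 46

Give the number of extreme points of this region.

5

The feasible vertices (each the meet of two boundaries and inside every other half-plane) are:
  (37/6, 0)
  (602/99, 34/99)
  (17/9, 317/99)
  (116/57, 181/57)
  (56/11, 0)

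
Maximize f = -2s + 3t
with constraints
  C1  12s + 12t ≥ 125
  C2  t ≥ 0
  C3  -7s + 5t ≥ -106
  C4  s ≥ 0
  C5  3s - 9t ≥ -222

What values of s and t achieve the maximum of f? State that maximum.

Corner points and f = -2s + 3t:
  (125/12, 0) → f = -125/6
  (0, 125/12) → f = 125/4
  (106/7, 0) → f = -212/7
  (43, 39) → f = 31
  (0, 74/3) → f = 74

The optimum lies where s = 0 and 3s - 9t = -222.
Solving simultaneously gives s = 0, t = 74/3.

s = 0, t = 74/3, maximum f = 74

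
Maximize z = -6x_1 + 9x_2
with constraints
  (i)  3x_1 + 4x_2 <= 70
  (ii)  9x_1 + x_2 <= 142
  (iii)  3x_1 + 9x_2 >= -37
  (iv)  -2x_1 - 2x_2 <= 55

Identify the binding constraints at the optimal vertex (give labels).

(i) and (iv)

Corner points and z = -6x_1 + 9x_2:
  (166/11, 68/11) → z = -384/11
  (-180, 305/2) → z = 4905/2
  (1315/78, -253/26) → z = -4907/26
  (-421/12, 91/12) → z = 1115/4

The maximum is at (-180, 305/2). Substituting into each constraint, equality holds for (i) and (iv); the remaining constraints have slack.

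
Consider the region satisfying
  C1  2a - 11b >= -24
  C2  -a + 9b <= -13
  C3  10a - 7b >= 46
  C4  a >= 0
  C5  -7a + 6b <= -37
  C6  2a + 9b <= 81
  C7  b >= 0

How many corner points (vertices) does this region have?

Intersecting each pair of boundary lines and keeping only the points that satisfy every inequality leaves:
  (94/3, 55/27)
  (13, 0)
  (81/2, 0)

3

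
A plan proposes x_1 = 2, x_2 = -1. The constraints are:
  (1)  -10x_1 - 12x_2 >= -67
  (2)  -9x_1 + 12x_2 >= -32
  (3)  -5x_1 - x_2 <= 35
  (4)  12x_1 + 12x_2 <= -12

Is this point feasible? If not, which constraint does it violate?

not feasible — violates (4)

Constraint (4): 12x_1 + 12x_2 = 12, which is not ≤ -12. All other constraints are satisfied.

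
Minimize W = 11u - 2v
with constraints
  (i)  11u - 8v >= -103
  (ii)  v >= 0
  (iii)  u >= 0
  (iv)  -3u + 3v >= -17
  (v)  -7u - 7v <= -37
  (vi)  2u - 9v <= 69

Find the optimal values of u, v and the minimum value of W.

u = 0, v = 103/8, minimum W = -103/4

The feasible region is unbounded (it extends along (1, 1), (8, 11)), but W strictly increases along every unbounded feasible direction, so there is no improving ray and the minimum is attained at a vertex.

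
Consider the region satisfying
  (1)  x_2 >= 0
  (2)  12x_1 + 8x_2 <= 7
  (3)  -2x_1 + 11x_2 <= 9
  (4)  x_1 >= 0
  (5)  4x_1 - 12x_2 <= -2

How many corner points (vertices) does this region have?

Intersecting each pair of boundary lines and keeping only the points that satisfy every inequality leaves:
  (5/148, 61/74)
  (17/44, 13/44)
  (0, 9/11)
  (0, 1/6)

4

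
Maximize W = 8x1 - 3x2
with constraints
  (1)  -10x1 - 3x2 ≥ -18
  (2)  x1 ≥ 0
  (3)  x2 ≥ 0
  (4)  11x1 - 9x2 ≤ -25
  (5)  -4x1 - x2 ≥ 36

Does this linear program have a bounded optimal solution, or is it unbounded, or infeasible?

The boundaries -10x1 - 3x2 = -18 and x1 = 0 meet at (0, 6), but that point violates -4x1 - x2 ≥ 36. Every candidate vertex is excluded by some other constraint, so the feasible region is empty.

infeasible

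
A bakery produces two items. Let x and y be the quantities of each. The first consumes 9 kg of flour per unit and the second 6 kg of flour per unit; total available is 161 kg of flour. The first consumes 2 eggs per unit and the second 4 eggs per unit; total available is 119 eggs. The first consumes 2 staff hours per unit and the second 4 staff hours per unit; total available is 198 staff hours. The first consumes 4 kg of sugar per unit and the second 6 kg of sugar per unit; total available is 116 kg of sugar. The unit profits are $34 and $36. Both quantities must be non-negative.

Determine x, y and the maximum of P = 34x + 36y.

Corner points and P = 34x + 36y:
  (0, 0) → P = 0
  (0, 58/3) → P = 696
  (161/9, 0) → P = 5474/9
  (9, 40/3) → P = 786

x = 9, y = 40/3, maximum P = 786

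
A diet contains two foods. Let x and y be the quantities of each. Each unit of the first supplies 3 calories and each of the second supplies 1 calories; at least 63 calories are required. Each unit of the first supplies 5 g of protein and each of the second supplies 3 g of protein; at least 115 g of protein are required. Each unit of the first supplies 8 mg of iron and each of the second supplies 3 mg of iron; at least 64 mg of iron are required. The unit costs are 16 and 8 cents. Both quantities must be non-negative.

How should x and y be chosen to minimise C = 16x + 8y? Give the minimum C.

The feasible region is unbounded (it extends along (0, 1), (1, 0)), but C strictly increases along every unbounded feasible direction, so there is no improving ray and the minimum is attained at a vertex.

x = 37/2, y = 15/2, minimum C = 356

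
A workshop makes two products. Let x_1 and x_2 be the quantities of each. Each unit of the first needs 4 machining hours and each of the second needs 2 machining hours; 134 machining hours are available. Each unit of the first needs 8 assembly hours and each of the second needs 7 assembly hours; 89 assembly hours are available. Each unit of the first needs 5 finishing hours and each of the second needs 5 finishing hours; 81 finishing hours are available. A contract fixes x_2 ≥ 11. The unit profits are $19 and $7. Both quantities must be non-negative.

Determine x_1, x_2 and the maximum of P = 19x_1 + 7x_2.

x_1 = 3/2, x_2 = 11, maximum P = 211/2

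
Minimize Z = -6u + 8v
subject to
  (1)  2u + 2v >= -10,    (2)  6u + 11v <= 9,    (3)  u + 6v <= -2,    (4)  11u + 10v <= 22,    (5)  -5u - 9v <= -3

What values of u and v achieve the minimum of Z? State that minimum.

Extreme points and Z = -6u + 8v:
  (19/7, -11/14) → Z = -158/7
  (12/7, -13/21) → Z = -320/21
  (24/7, -11/7) → Z = -232/7

At the optimal vertex, 11u + 10v = 22 and -5u - 9v = -3.
Solving simultaneously gives u = 24/7, v = -11/7.

u = 24/7, v = -11/7, minimum Z = -232/7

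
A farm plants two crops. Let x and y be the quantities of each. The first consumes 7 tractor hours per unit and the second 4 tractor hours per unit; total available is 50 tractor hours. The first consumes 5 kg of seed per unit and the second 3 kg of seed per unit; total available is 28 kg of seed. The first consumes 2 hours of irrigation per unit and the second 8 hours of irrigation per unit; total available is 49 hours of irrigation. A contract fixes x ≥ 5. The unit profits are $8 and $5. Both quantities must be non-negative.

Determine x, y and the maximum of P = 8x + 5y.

x = 5, y = 1, maximum P = 45

Corner points and P = 8x + 5y:
  (28/5, 0) → P = 224/5
  (5, 0) → P = 40
  (5, 1) → P = 45

The optimum lies where 5x + 3y = 28 and x = 5.
Solving simultaneously gives x = 5, y = 1.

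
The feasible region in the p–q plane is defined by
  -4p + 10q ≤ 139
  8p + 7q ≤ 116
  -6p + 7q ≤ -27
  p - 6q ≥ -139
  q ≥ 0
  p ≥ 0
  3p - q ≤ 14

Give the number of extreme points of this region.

3

Intersecting each pair of boundary lines and keeping only the points that satisfy every inequality leaves:
  (9/2, 0)
  (71/15, 1/5)
  (14/3, 0)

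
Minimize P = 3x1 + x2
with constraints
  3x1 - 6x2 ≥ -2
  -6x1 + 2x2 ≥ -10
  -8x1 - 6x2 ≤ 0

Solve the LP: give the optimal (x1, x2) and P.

Feasible corners and P = 3x1 + x2:
  (32/15, 7/5) → P = 39/5
  (-2/11, 8/33) → P = -10/33
  (15/13, -20/13) → P = 25/13

The binding constraints are 3x1 - 6x2 = -2 and -8x1 - 6x2 = 0.
Solving simultaneously gives x1 = -2/11, x2 = 8/33.

x1 = -2/11, x2 = 8/33, minimum P = -10/33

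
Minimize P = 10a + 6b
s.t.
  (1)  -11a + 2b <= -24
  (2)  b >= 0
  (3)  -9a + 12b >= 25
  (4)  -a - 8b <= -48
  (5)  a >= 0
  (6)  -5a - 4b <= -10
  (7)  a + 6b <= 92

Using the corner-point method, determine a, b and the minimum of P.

Corner points and P = 10a + 6b:
  (16/5, 28/5) → P = 328/5
  (82/17, 247/17) → P = 2302/17
  (94/21, 457/84) → P = 3251/42
  (159/11, 853/66) → P = 2443/11

The optimum lies where -11a + 2b = -24 and -a - 8b = -48.
Solving simultaneously gives a = 16/5, b = 28/5.

a = 16/5, b = 28/5, minimum P = 328/5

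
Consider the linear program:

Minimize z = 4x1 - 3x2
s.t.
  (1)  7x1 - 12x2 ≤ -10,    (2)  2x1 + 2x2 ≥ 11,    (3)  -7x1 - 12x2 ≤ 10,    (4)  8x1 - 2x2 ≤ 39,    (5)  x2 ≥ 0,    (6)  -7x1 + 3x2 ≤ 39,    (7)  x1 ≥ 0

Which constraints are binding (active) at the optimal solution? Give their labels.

Extreme points and z = 4x1 - 3x2:
  (56/19, 97/38) → z = 157/38
  (244/41, 353/82) → z = 893/82
  (0, 11/2) → z = -33/2
  (39/2, 117/2) → z = -195/2
  (0, 13) → z = -39

The minimum is at (39/2, 117/2). Substituting into each constraint, equality holds for (4) and (6); the remaining constraints have slack.

(4) and (6)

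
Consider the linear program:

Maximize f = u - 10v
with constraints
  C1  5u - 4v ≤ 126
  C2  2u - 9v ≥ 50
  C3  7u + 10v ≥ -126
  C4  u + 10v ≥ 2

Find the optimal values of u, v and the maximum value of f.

Corner points and f = u - 10v:
  (934/37, 2/37) → f = 914/37
  (634/27, -58/27) → f = 1214/27
  (518/29, -46/29) → f = 978/29

u = 634/27, v = -58/27, maximum f = 1214/27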